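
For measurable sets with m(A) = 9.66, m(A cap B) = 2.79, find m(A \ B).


m(A \ B) = m(A) - m(A n B)
= 9.66 - 2.79
= 6.87


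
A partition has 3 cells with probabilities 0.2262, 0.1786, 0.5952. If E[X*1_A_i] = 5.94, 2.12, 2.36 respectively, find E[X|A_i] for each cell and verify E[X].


For each cell A_i: E[X|A_i] = E[X*1_A_i] / P(A_i)
Step 1: E[X|A_1] = 5.94 / 0.2262 = 26.259947
Step 2: E[X|A_2] = 2.12 / 0.1786 = 11.870101
Step 3: E[X|A_3] = 2.36 / 0.5952 = 3.965054
Verification: E[X] = sum E[X*1_A_i] = 5.94 + 2.12 + 2.36 = 10.42


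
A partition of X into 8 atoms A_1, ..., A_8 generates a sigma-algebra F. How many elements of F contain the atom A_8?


Each element of F is a union of some subset S of the 8 atoms.
The element contains A_8 iff A_8 is in S.
So we count subsets S of {A_1,...,A_8} with A_8 in S: choose freely among the other 7 atoms.
Count = 2^(8-1) = 2^7 = 128.


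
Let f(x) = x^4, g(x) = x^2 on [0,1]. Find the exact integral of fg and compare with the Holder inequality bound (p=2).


Step 1: Exact integral of f*g = integral(x^6, 0, 1) = 1/7
     = 0.142857
Step 2: Holder bound with p=2, q=2:
  ||f||_p = (integral x^8 dx)^(1/2) = (1/9)^(1/2) = 0.333333
  ||g||_q = (integral x^4 dx)^(1/2) = (1/5)^(1/2) = 0.447214
Step 3: Holder bound = ||f||_p * ||g||_q = 0.333333 * 0.447214 = 0.149071
Verification: 0.142857 <= 0.149071 (Holder holds)


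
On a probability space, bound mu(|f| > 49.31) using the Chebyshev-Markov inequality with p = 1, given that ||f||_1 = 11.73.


Chebyshev/Markov inequality: mu(|f| > eps) <= (||f||_p / eps)^p
Step 1: ||f||_1 / eps = 11.73 / 49.31 = 0.237883
Step 2: Raise to power p = 1:
  (0.237883)^1 = 0.237883
Step 3: Therefore mu(|f| > 49.31) <= 0.237883


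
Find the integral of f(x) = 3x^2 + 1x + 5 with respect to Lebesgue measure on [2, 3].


The Lebesgue integral of a Riemann-integrable function agrees with the Riemann integral.
Antiderivative F(x) = (3/3)x^3 + (1/2)x^2 + 5x
F(3) = (3/3)*3^3 + (1/2)*3^2 + 5*3
     = (3/3)*27 + (1/2)*9 + 5*3
     = 27 + 4.5 + 15
     = 46.5
F(2) = 20
Integral = F(3) - F(2) = 46.5 - 20 = 26.5


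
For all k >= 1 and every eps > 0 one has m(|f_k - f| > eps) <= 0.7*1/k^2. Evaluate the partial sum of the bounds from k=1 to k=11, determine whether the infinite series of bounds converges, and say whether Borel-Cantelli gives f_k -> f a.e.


Step 1: List the terms 0.7*1/k^2 for k = 1 to 11:
  k=1: 0.7
  k=2: 0.175
  k=3: 0.077778
  k=4: 0.04375
  k=5: 0.028
  k=6: 0.019444
  k=7: 0.014286
  k=8: 0.010937
  k=9: 0.008642
  k=10: 0.007
  k=11: 0.005785
Step 2: Partial sum = 0.7 + 0.175 + 0.077778 + 0.04375 + 0.028 + 0.019444 + 0.014286 + 0.010937 + 0.008642 + 0.007 + 0.005785
     = 1.090623
Step 3: The full series sum_(k>=1) 0.7*1/k^2 converges (p-series with p = 2 > 1; a constant multiple of a convergent series converges).
Step 4: Fix eps > 0. Since sum_k m(|f_k - f| > eps) < infinity, the Borel-Cantelli lemma gives
        m(limsup_k {|f_k - f| > eps}) = 0, i.e. for a.e. x, |f_k(x) - f(x)| <= eps for all large k.
        Applying this with eps = 1/j for j = 1, 2, ... and intersecting the countably many full-measure sets,
        for a.e. x we get limsup_k |f_k(x) - f(x)| <= 1/j for every j, hence f_k -> f almost everywhere.
Conclusion: series converges; Borel-Cantelli yields f_k -> f a.e.


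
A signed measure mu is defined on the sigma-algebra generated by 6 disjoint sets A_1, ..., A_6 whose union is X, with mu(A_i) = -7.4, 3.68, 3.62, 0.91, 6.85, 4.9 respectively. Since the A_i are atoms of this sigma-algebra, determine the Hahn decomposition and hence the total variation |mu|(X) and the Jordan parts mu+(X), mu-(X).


Step 1: Every measurable set is a union of atoms (the cells / points), so a Hahn decomposition is
  obtained by grouping atoms by sign: P = union of atoms with mu > 0, N = union of the remaining atoms.
  Atoms in P (indices): 2, 3, 4, 5, 6;  atoms in N (indices): 1
  Positive values: 3.68, 3.62, 0.91, 6.85, 4.9
  Negative values: -7.4
Step 2: mu+(X) = mu(P) = sum of positive atom values = 19.96
Step 3: mu-(X) = -mu(N) = sum of |negative atom values| = 7.4
Step 4: |mu|(X) = mu+(X) + mu-(X) = 19.96 + 7.4 = 27.36


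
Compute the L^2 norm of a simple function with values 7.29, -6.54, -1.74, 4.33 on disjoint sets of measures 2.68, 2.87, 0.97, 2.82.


Step 1: Compute |f_i|^2 for each value:
  |7.29|^2 = 53.1441
  |-6.54|^2 = 42.7716
  |-1.74|^2 = 3.0276
  |4.33|^2 = 18.7489
Step 2: Multiply by measures and sum:
  53.1441 * 2.68 = 142.426188
  42.7716 * 2.87 = 122.754492
  3.0276 * 0.97 = 2.936772
  18.7489 * 2.82 = 52.871898
Sum = 142.426188 + 122.754492 + 2.936772 + 52.871898 = 320.98935
Step 3: Take the p-th root:
||f||_2 = (320.98935)^(1/2) = 17.916176


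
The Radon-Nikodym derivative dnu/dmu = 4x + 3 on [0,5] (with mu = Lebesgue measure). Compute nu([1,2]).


nu(A) = integral_A (dnu/dmu) dmu = integral_1^2 (4x + 3) dx
Step 1: Antiderivative F(x) = (4/2)x^2 + 3x
Step 2: F(2) = (4/2)*2^2 + 3*2 = 8 + 6 = 14
Step 3: F(1) = (4/2)*1^2 + 3*1 = 2 + 3 = 5
Step 4: nu([1,2]) = F(2) - F(1) = 14 - 5 = 9


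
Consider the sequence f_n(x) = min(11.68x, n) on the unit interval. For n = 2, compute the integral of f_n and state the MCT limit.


f(x) = 11.68x on [0,1]; f_n(x) = min(11.68x, n). At n = 2:
Step 1: f(x) reaches 2 at x = 2/11.68 = 0.171233
Step 2: integral(f_2) = integral(11.68x, 0, 0.171233) + integral(2, 0.171233, 1)
       = 11.68*0.171233^2/2 + 2*(1 - 0.171233)
       = 0.171233 + 1.657534
       = 1.828767
Step 3: As n -> infinity, f_n increases to f, so by MCT integral(f_n) -> integral(f) = 11.68/2 = 5.84.
Convergence: integral(f_2) = 1.828767 -> 5.84 as n -> infinity


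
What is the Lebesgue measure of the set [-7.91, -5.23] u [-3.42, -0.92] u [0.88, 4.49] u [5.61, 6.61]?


For pairwise disjoint intervals, m(union) = sum of lengths.
= (-5.23 - -7.91) + (-0.92 - -3.42) + (4.49 - 0.88) + (6.61 - 5.61)
= 2.68 + 2.5 + 3.61 + 1
= 9.79


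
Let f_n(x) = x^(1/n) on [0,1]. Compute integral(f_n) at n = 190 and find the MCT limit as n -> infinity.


At n = 190: f_190(x) = x^(1/190).
Step 1: integral(x^(1/190), 0, 1) = [x^(1/190+1) / (1/190+1)] from 0 to 1
     = 1 / (1/190 + 1) = 1 / ((190+1)/190) = 190/(190+1)
     = 190/191 = 0.994764
Step 2: As n -> infinity, f_n(x) = x^(1/n) -> 1 for x in (0,1], and f_n is increasing in n.
By MCT, lim_n integral(f_n) = integral(lim_n f_n) = integral(1, 0, 1) = 1.
Step 3: Verify convergence: 190/191 = 0.994764 -> 1


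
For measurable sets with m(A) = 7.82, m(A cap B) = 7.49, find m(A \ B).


m(A \ B) = m(A) - m(A n B)
= 7.82 - 7.49
= 0.33


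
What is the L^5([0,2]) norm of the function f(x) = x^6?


Step 1: ||f||_5 = (integral_0^2 |x^6|^5 dx)^(1/5)
     = (integral_0^2 x^30 dx)^(1/5)
Step 2: integral_0^2 x^30 dx = [x^31/(31)] from 0 to 2 = 2^31/31
     = 2147483648/31 = 6.927367e+07
Step 3: ||f||_5 = (6.927367e+07)^(1/5) = 36.992496


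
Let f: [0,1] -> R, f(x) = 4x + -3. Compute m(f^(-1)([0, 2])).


f^(-1)([0, 2]) = {x : 0 <= 4x + -3 <= 2}
Solving: (0 - -3)/4 <= x <= (2 - -3)/4
= [0.75, 1.25]
Intersecting with [0,1]: [0.75, 1]
Measure = 1 - 0.75 = 0.25


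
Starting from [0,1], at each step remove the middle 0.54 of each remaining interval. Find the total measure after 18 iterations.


Step 1: At each step, fraction remaining = 1 - 0.54 = 0.46
Step 2: After 18 steps, measure = (0.46)^18
Result = 8.504347e-07


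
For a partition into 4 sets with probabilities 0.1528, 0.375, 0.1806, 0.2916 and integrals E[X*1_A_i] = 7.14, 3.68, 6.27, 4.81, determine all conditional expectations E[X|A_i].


For each cell A_i: E[X|A_i] = E[X*1_A_i] / P(A_i)
Step 1: E[X|A_1] = 7.14 / 0.1528 = 46.727749
Step 2: E[X|A_2] = 3.68 / 0.375 = 9.813333
Step 3: E[X|A_3] = 6.27 / 0.1806 = 34.717608
Step 4: E[X|A_4] = 4.81 / 0.2916 = 16.495199
Verification: E[X] = sum E[X*1_A_i] = 7.14 + 3.68 + 6.27 + 4.81 = 21.9


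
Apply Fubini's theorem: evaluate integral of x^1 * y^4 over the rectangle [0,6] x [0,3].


By Fubini's theorem, the double integral factors as a product of single integrals:
Step 1: integral_0^6 x^1 dx = [x^2/2] from 0 to 6
     = 6^2/2 = 18
Step 2: integral_0^3 y^4 dy = [y^5/5] from 0 to 3
     = 3^5/5 = 48.6
Step 3: Double integral = 18 * 48.6 = 874.8


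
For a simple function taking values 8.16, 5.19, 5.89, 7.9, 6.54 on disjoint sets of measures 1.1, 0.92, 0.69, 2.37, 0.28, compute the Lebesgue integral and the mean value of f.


Step 1: Integral = sum(value_i * measure_i)
= 8.16*1.1 + 5.19*0.92 + 5.89*0.69 + 7.9*2.37 + 6.54*0.28
= 8.976 + 4.7748 + 4.0641 + 18.723 + 1.8312
= 38.3691
Step 2: Total measure of domain = 1.1 + 0.92 + 0.69 + 2.37 + 0.28 = 5.36
Step 3: Average value = 38.3691 / 5.36 = 7.158414


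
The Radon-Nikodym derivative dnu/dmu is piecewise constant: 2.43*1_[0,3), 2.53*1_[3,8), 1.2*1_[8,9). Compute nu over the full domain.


Integrate each piece of the Radon-Nikodym derivative:
Step 1: integral_0^3 2.43 dx = 2.43*(3-0) = 2.43*3 = 7.29
Step 2: integral_3^8 2.53 dx = 2.53*(8-3) = 2.53*5 = 12.65
Step 3: integral_8^9 1.2 dx = 1.2*(9-8) = 1.2*1 = 1.2
Total: 7.29 + 12.65 + 1.2 = 21.14


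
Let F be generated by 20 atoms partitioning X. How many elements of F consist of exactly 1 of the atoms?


Each element of F is a union of some subset of the 20 atoms.
Elements that are unions of exactly 1 atoms correspond to 1-element subsets of the 20 atoms.
Count = C(20, 1) = 20! / (1! * 19!) = 20.


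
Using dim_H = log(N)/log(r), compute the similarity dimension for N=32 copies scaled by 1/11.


For a self-similar set with N copies scaled by 1/r:
dim_H = log(N)/log(r) = log(32)/log(11)
= 3.465736/2.397895
= 1.445324


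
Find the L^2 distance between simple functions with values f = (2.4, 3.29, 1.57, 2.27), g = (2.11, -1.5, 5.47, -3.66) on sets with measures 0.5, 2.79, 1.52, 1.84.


Step 1: Compute differences f_i - g_i:
  2.4 - 2.11 = 0.29
  3.29 - -1.5 = 4.79
  1.57 - 5.47 = -3.9
  2.27 - -3.66 = 5.93
Step 2: Compute |diff|^2 * measure for each set:
  |0.29|^2 * 0.5 = 0.0841 * 0.5 = 0.04205
  |4.79|^2 * 2.79 = 22.9441 * 2.79 = 64.014039
  |-3.9|^2 * 1.52 = 15.21 * 1.52 = 23.1192
  |5.93|^2 * 1.84 = 35.1649 * 1.84 = 64.703416
Step 3: Sum = 151.878705
Step 4: ||f-g||_2 = (151.878705)^(1/2) = 12.323908


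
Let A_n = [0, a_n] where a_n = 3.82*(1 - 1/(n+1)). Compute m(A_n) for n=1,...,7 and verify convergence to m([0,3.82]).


By continuity of measure from below: if A_n increases to A, then m(A_n) -> m(A).
Here A = [0, 3.82], so m(A) = 3.82
Step 1: a_1 = 3.82*(1 - 1/2) = 1.91, m(A_1) = 1.91
Step 2: a_2 = 3.82*(1 - 1/3) = 2.5467, m(A_2) = 2.5467
Step 3: a_3 = 3.82*(1 - 1/4) = 2.865, m(A_3) = 2.865
Step 4: a_4 = 3.82*(1 - 1/5) = 3.056, m(A_4) = 3.056
Step 5: a_5 = 3.82*(1 - 1/6) = 3.1833, m(A_5) = 3.1833
Step 6: a_6 = 3.82*(1 - 1/7) = 3.2743, m(A_6) = 3.2743
Step 7: a_7 = 3.82*(1 - 1/8) = 3.3425, m(A_7) = 3.3425
Limit: m(A_n) -> m([0,3.82]) = 3.82


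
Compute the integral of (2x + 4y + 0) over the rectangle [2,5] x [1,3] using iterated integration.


By Fubini, integrate in x first, then y.
Step 1: Fix y, integrate over x in [2,5]:
  integral(2x + 4y + 0, x=2..5)
  = 2*(5^2 - 2^2)/2 + (4y + 0)*(5 - 2)
  = 21 + (4y + 0)*3
  = 21 + 12y + 0
  = 21 + 12y
Step 2: Integrate over y in [1,3]:
  integral(21 + 12y, y=1..3)
  = 21*2 + 12*(3^2 - 1^2)/2
  = 42 + 48
  = 90


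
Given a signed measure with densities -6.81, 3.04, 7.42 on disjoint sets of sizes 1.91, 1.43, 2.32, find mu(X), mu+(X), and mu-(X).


Step 1: Compute signed measure on each set:
  Set 1: -6.81 * 1.91 = -13.0071
  Set 2: 3.04 * 1.43 = 4.3472
  Set 3: 7.42 * 2.32 = 17.2144
Step 2: Total signed measure = (-13.0071) + (4.3472) + (17.2144)
     = 8.5545
Step 3: Positive part mu+(X) = sum of positive contributions = 21.5616
Step 4: Negative part mu-(X) = |sum of negative contributions| = 13.0071


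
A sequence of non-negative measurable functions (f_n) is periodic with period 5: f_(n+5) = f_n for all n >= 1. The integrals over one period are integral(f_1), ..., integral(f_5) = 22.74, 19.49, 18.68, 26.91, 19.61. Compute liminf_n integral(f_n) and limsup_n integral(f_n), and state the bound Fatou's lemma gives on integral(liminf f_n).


The sequence (integral(f_n)) is periodic with period 5, repeating the values 22.74, 19.49, 18.68, 26.91, 19.61 indefinitely.
Step 1: For a periodic sequence, every tail (a_m, a_(m+1), ...) contains all 5 period values infinitely often.
Step 2: Hence inf of every tail = min of the period values = min(22.74, 19.49, 18.68, 26.91, 19.61) = 18.68.
        liminf_n integral(f_n) = sup over m of (inf of tail from m) = 18.68.
Step 3: Similarly sup of every tail = max of the period values = 26.91.
        limsup_n integral(f_n) = 26.91.
Step 4: Fatou's lemma: integral(liminf_n f_n) <= liminf_n integral(f_n) = 18.68.
        So the integral of the pointwise liminf is at most 18.68.


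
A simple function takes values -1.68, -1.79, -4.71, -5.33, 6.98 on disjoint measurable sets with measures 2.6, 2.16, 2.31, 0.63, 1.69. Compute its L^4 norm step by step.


Step 1: Compute |f_i|^4 for each value:
  |-1.68|^4 = 7.965942
  |-1.79|^4 = 10.266257
  |-4.71|^4 = 492.134293
  |-5.33|^4 = 807.065599
  |6.98|^4 = 2373.677376
Step 2: Multiply by measures and sum:
  7.965942 * 2.6 = 20.711449
  10.266257 * 2.16 = 22.175115
  492.134293 * 2.31 = 1136.830216
  807.065599 * 0.63 = 508.451328
  2373.677376 * 1.69 = 4011.514766
Sum = 20.711449 + 22.175115 + 1136.830216 + 508.451328 + 4011.514766 = 5699.682873
Step 3: Take the p-th root:
||f||_4 = (5699.682873)^(1/4) = 8.688857


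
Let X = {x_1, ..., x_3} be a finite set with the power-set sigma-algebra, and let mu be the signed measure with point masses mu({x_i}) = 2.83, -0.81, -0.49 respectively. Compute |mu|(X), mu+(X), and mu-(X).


Step 1: Every measurable set is a union of atoms (the cells / points), so a Hahn decomposition is
  obtained by grouping atoms by sign: P = union of atoms with mu > 0, N = union of the remaining atoms.
  Atoms in P (indices): 1;  atoms in N (indices): 2, 3
  Positive values: 2.83
  Negative values: -0.81, -0.49
Step 2: mu+(X) = mu(P) = sum of positive atom values = 2.83
Step 3: mu-(X) = -mu(N) = sum of |negative atom values| = 1.3
Step 4: |mu|(X) = mu+(X) + mu-(X) = 2.83 + 1.3 = 4.13


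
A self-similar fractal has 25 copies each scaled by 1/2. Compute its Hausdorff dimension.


For a self-similar set with N copies scaled by 1/r:
dim_H = log(N)/log(r) = log(25)/log(2)
= 3.218876/0.693147
= 4.643856


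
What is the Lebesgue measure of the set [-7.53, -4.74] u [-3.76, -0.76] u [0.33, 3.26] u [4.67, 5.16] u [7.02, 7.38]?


For pairwise disjoint intervals, m(union) = sum of lengths.
= (-4.74 - -7.53) + (-0.76 - -3.76) + (3.26 - 0.33) + (5.16 - 4.67) + (7.38 - 7.02)
= 2.79 + 3 + 2.93 + 0.49 + 0.36
= 9.57


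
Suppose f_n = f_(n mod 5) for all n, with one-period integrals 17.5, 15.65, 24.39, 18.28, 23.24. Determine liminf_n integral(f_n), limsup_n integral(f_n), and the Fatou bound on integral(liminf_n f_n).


The sequence (integral(f_n)) is periodic with period 5, repeating the values 17.5, 15.65, 24.39, 18.28, 23.24 indefinitely.
Step 1: For a periodic sequence, every tail (a_m, a_(m+1), ...) contains all 5 period values infinitely often.
Step 2: Hence inf of every tail = min of the period values = min(17.5, 15.65, 24.39, 18.28, 23.24) = 15.65.
        liminf_n integral(f_n) = sup over m of (inf of tail from m) = 15.65.
Step 3: Similarly sup of every tail = max of the period values = 24.39.
        limsup_n integral(f_n) = 24.39.
Step 4: Fatou's lemma: integral(liminf_n f_n) <= liminf_n integral(f_n) = 15.65.
        So the integral of the pointwise liminf is at most 15.65.


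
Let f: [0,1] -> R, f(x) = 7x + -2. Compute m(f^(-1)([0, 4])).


f^(-1)([0, 4]) = {x : 0 <= 7x + -2 <= 4}
Solving: (0 - -2)/7 <= x <= (4 - -2)/7
= [0.285714, 0.857143]
Intersecting with [0,1]: [0.285714, 0.857143]
Measure = 0.857143 - 0.285714 = 0.571429


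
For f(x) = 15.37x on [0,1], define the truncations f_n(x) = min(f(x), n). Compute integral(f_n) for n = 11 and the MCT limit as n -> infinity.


f(x) = 15.37x on [0,1]; f_n(x) = min(15.37x, n). At n = 11:
Step 1: f(x) reaches 11 at x = 11/15.37 = 0.71568
Step 2: integral(f_11) = integral(15.37x, 0, 0.71568) + integral(11, 0.71568, 1)
       = 15.37*0.71568^2/2 + 11*(1 - 0.71568)
       = 3.936239 + 3.127521
       = 7.063761
Step 3: As n -> infinity, f_n increases to f, so by MCT integral(f_n) -> integral(f) = 15.37/2 = 7.685.
Convergence: integral(f_11) = 7.063761 -> 7.685 as n -> infinity


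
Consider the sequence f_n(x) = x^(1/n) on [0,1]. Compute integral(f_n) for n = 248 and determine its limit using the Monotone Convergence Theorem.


At n = 248: f_248(x) = x^(1/248).
Step 1: integral(x^(1/248), 0, 1) = [x^(1/248+1) / (1/248+1)] from 0 to 1
     = 1 / (1/248 + 1) = 1 / ((248+1)/248) = 248/(248+1)
     = 248/249 = 0.995984
Step 2: As n -> infinity, f_n(x) = x^(1/n) -> 1 for x in (0,1], and f_n is increasing in n.
By MCT, lim_n integral(f_n) = integral(lim_n f_n) = integral(1, 0, 1) = 1.
Step 3: Verify convergence: 248/249 = 0.995984 -> 1


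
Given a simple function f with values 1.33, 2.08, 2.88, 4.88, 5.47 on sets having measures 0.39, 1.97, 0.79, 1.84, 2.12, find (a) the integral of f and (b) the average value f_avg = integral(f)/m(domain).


Step 1: Integral = sum(value_i * measure_i)
= 1.33*0.39 + 2.08*1.97 + 2.88*0.79 + 4.88*1.84 + 5.47*2.12
= 0.5187 + 4.0976 + 2.2752 + 8.9792 + 11.5964
= 27.4671
Step 2: Total measure of domain = 0.39 + 1.97 + 0.79 + 1.84 + 2.12 = 7.11
Step 3: Average value = 27.4671 / 7.11 = 3.863165


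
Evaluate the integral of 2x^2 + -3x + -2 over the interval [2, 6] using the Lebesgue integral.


The Lebesgue integral of a Riemann-integrable function agrees with the Riemann integral.
Antiderivative F(x) = (2/3)x^3 + (-3/2)x^2 + -2x
F(6) = (2/3)*6^3 + (-3/2)*6^2 + -2*6
     = (2/3)*216 + (-3/2)*36 + -2*6
     = 144 + -54 + -12
     = 78
F(2) = -4.666667
Integral = F(6) - F(2) = 78 - -4.666667 = 82.666667


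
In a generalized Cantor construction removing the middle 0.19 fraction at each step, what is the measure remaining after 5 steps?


Step 1: At each step, fraction remaining = 1 - 0.19 = 0.81
Step 2: After 5 steps, measure = (0.81)^5
Step 3: Computing the power step by step:
  After step 1: 0.81
  After step 2: 0.6561
  After step 3: 0.531441
  After step 4: 0.430467
  After step 5: 0.348678
Result = 0.348678


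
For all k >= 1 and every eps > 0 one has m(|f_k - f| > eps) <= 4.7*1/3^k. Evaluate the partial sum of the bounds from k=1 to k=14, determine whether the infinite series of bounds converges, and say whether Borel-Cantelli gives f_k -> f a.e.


Step 1: List the terms 4.7*1/3^k for k = 1 to 14:
  k=1: 1.566667
  k=2: 0.522222
  k=3: 0.174074
  k=4: 0.058025
  k=5: 0.019342
  k=6: 0.006447
  k=7: 0.002149
  k=8: 7.163542e-04
  k=9: 2.387847e-04
  k=10: 7.959491e-05
  k=11: 2.653164e-05
  k=12: 8.843879e-06
  k=13: 2.947960e-06
  k=14: 9.826532e-07
Step 2: Partial sum = 1.566667 + 0.522222 + 0.174074 + 0.058025 + 0.019342 + 0.006447 + 0.002149 + 7.163542e-04 + 2.387847e-04 + 7.959491e-05 + 2.653164e-05 + 8.843879e-06 + 2.947960e-06 + 9.826532e-07
     = 2.35
Step 3: The full series sum_(k>=1) 4.7*1/3^k converges (geometric series with ratio 1/3 < 1; a constant multiple of a convergent series converges).
Step 4: Fix eps > 0. Since sum_k m(|f_k - f| > eps) < infinity, the Borel-Cantelli lemma gives
        m(limsup_k {|f_k - f| > eps}) = 0, i.e. for a.e. x, |f_k(x) - f(x)| <= eps for all large k.
        Applying this with eps = 1/j for j = 1, 2, ... and intersecting the countably many full-measure sets,
        for a.e. x we get limsup_k |f_k(x) - f(x)| <= 1/j for every j, hence f_k -> f almost everywhere.
Conclusion: series converges; Borel-Cantelli yields f_k -> f a.e.


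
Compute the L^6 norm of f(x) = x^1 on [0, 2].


Step 1: ||f||_6 = (integral_0^2 |x^1|^6 dx)^(1/6)
     = (integral_0^2 x^6 dx)^(1/6)
Step 2: integral_0^2 x^6 dx = [x^7/(7)] from 0 to 2 = 2^7/7
     = 128/7 = 18.285714
Step 3: ||f||_6 = (18.285714)^(1/6) = 1.623125


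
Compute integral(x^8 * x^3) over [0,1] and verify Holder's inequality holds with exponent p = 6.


Step 1: Exact integral of f*g = integral(x^11, 0, 1) = 1/12
     = 0.083333
Step 2: Holder bound with p=6, q=1.2:
  ||f||_p = (integral x^48 dx)^(1/6) = (1/49)^(1/6) = 0.522758
  ||g||_q = (integral x^3.6 dx)^(1/1.2) = (1/4.6)^(1/1.2) = 0.280351
Step 3: Holder bound = ||f||_p * ||g||_q = 0.522758 * 0.280351 = 0.146556
Verification: 0.083333 <= 0.146556 (Holder holds)


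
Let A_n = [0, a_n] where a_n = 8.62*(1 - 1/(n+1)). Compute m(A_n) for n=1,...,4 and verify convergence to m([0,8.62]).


By continuity of measure from below: if A_n increases to A, then m(A_n) -> m(A).
Here A = [0, 8.62], so m(A) = 8.62
Step 1: a_1 = 8.62*(1 - 1/2) = 4.31, m(A_1) = 4.31
Step 2: a_2 = 8.62*(1 - 1/3) = 5.7467, m(A_2) = 5.7467
Step 3: a_3 = 8.62*(1 - 1/4) = 6.465, m(A_3) = 6.465
Step 4: a_4 = 8.62*(1 - 1/5) = 6.896, m(A_4) = 6.896
Limit: m(A_n) -> m([0,8.62]) = 8.62


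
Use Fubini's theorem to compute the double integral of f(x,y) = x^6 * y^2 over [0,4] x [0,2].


By Fubini's theorem, the double integral factors as a product of single integrals:
Step 1: integral_0^4 x^6 dx = [x^7/7] from 0 to 4
     = 4^7/7 = 2340.571429
Step 2: integral_0^2 y^2 dy = [y^3/3] from 0 to 2
     = 2^3/3 = 2.666667
Step 3: Double integral = 2340.571429 * 2.666667 = 6241.52381


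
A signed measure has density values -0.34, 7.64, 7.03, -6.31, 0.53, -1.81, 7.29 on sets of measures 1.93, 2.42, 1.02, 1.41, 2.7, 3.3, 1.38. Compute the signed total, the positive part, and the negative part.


Step 1: Compute signed measure on each set:
  Set 1: -0.34 * 1.93 = -0.6562
  Set 2: 7.64 * 2.42 = 18.4888
  Set 3: 7.03 * 1.02 = 7.1706
  Set 4: -6.31 * 1.41 = -8.8971
  Set 5: 0.53 * 2.7 = 1.431
  Set 6: -1.81 * 3.3 = -5.973
  Set 7: 7.29 * 1.38 = 10.0602
Step 2: Total signed measure = (-0.6562) + (18.4888) + (7.1706) + (-8.8971) + (1.431) + (-5.973) + (10.0602)
     = 21.6243
Step 3: Positive part mu+(X) = sum of positive contributions = 37.1506
Step 4: Negative part mu-(X) = |sum of negative contributions| = 15.5263


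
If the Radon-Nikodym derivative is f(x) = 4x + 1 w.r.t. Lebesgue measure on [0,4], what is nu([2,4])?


nu(A) = integral_A (dnu/dmu) dmu = integral_2^4 (4x + 1) dx
Step 1: Antiderivative F(x) = (4/2)x^2 + 1x
Step 2: F(4) = (4/2)*4^2 + 1*4 = 32 + 4 = 36
Step 3: F(2) = (4/2)*2^2 + 1*2 = 8 + 2 = 10
Step 4: nu([2,4]) = F(4) - F(2) = 36 - 10 = 26


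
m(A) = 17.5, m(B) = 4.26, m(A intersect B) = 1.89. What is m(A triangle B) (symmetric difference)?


m(A Delta B) = m(A) + m(B) - 2*m(A n B)
= 17.5 + 4.26 - 2*1.89
= 17.5 + 4.26 - 3.78
= 17.98


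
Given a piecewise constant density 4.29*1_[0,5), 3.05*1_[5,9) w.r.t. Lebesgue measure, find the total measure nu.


Integrate each piece of the Radon-Nikodym derivative:
Step 1: integral_0^5 4.29 dx = 4.29*(5-0) = 4.29*5 = 21.45
Step 2: integral_5^9 3.05 dx = 3.05*(9-5) = 3.05*4 = 12.2
Total: 21.45 + 12.2 = 33.65


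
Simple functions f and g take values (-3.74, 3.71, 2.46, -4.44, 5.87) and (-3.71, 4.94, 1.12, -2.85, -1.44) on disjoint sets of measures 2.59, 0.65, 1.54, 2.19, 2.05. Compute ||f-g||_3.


Step 1: Compute differences f_i - g_i:
  -3.74 - -3.71 = -0.03
  3.71 - 4.94 = -1.23
  2.46 - 1.12 = 1.34
  -4.44 - -2.85 = -1.59
  5.87 - -1.44 = 7.31
Step 2: Compute |diff|^3 * measure for each set:
  |-0.03|^3 * 2.59 = 2.700000e-05 * 2.59 = 6.993000e-05
  |-1.23|^3 * 0.65 = 1.860867 * 0.65 = 1.209564
  |1.34|^3 * 1.54 = 2.406104 * 1.54 = 3.7054
  |-1.59|^3 * 2.19 = 4.019679 * 2.19 = 8.803097
  |7.31|^3 * 2.05 = 390.617891 * 2.05 = 800.766677
Step 3: Sum = 814.484807
Step 4: ||f-g||_3 = (814.484807)^(1/3) = 9.33887


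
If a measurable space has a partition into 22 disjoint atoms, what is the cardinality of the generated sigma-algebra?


Each element of the sigma-algebra is a union of some subset of the 22 atoms.
The number of such subsets is 2^22 = 4194304.


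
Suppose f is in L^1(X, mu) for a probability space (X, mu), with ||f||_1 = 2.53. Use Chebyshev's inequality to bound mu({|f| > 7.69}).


Chebyshev/Markov inequality: mu(|f| > eps) <= (||f||_p / eps)^p
Step 1: ||f||_1 / eps = 2.53 / 7.69 = 0.328999
Step 2: Raise to power p = 1:
  (0.328999)^1 = 0.328999
Step 3: Therefore mu(|f| > 7.69) <= 0.328999


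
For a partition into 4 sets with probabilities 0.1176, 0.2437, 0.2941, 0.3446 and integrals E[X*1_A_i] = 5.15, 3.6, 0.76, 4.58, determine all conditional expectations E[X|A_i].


For each cell A_i: E[X|A_i] = E[X*1_A_i] / P(A_i)
Step 1: E[X|A_1] = 5.15 / 0.1176 = 43.792517
Step 2: E[X|A_2] = 3.6 / 0.2437 = 14.772261
Step 3: E[X|A_3] = 0.76 / 0.2941 = 2.584155
Step 4: E[X|A_4] = 4.58 / 0.3446 = 13.290772
Verification: E[X] = sum E[X*1_A_i] = 5.15 + 3.6 + 0.76 + 4.58 = 14.09


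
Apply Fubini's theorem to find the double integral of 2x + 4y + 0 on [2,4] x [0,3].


By Fubini, integrate in x first, then y.
Step 1: Fix y, integrate over x in [2,4]:
  integral(2x + 4y + 0, x=2..4)
  = 2*(4^2 - 2^2)/2 + (4y + 0)*(4 - 2)
  = 12 + (4y + 0)*2
  = 12 + 8y + 0
  = 12 + 8y
Step 2: Integrate over y in [0,3]:
  integral(12 + 8y, y=0..3)
  = 12*3 + 8*(3^2 - 0^2)/2
  = 36 + 36
  = 72


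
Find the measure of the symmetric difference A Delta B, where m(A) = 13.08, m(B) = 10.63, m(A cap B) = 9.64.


m(A Delta B) = m(A) + m(B) - 2*m(A n B)
= 13.08 + 10.63 - 2*9.64
= 13.08 + 10.63 - 19.28
= 4.43


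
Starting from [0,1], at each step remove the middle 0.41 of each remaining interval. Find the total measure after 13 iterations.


Step 1: At each step, fraction remaining = 1 - 0.41 = 0.59
Step 2: After 13 steps, measure = (0.59)^13
Result = 0.00105


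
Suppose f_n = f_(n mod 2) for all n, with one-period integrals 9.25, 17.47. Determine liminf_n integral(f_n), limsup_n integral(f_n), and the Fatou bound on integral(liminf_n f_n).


The sequence (integral(f_n)) is periodic with period 2, repeating the values 9.25, 17.47 indefinitely.
Step 1: For a periodic sequence, every tail (a_m, a_(m+1), ...) contains all 2 period values infinitely often.
Step 2: Hence inf of every tail = min of the period values = min(9.25, 17.47) = 9.25.
        liminf_n integral(f_n) = sup over m of (inf of tail from m) = 9.25.
Step 3: Similarly sup of every tail = max of the period values = 17.47.
        limsup_n integral(f_n) = 17.47.
Step 4: Fatou's lemma: integral(liminf_n f_n) <= liminf_n integral(f_n) = 9.25.
        So the integral of the pointwise liminf is at most 9.25.


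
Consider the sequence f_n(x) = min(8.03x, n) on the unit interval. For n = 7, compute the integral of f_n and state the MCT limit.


f(x) = 8.03x on [0,1]; f_n(x) = min(8.03x, n). At n = 7:
Step 1: f(x) reaches 7 at x = 7/8.03 = 0.871731
Step 2: integral(f_7) = integral(8.03x, 0, 0.871731) + integral(7, 0.871731, 1)
       = 8.03*0.871731^2/2 + 7*(1 - 0.871731)
       = 3.051059 + 0.897883
       = 3.948941
Step 3: As n -> infinity, f_n increases to f, so by MCT integral(f_n) -> integral(f) = 8.03/2 = 4.015.
Convergence: integral(f_7) = 3.948941 -> 4.015 as n -> infinity


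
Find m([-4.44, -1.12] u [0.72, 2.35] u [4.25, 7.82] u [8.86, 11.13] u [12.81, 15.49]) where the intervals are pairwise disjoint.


For pairwise disjoint intervals, m(union) = sum of lengths.
= (-1.12 - -4.44) + (2.35 - 0.72) + (7.82 - 4.25) + (11.13 - 8.86) + (15.49 - 12.81)
= 3.32 + 1.63 + 3.57 + 2.27 + 2.68
= 13.47


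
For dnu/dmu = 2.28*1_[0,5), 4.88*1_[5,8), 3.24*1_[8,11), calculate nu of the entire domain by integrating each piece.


Integrate each piece of the Radon-Nikodym derivative:
Step 1: integral_0^5 2.28 dx = 2.28*(5-0) = 2.28*5 = 11.4
Step 2: integral_5^8 4.88 dx = 4.88*(8-5) = 4.88*3 = 14.64
Step 3: integral_8^11 3.24 dx = 3.24*(11-8) = 3.24*3 = 9.72
Total: 11.4 + 14.64 + 9.72 = 35.76


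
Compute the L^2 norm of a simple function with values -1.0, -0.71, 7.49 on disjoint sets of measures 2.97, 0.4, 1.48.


Step 1: Compute |f_i|^2 for each value:
  |-1.0|^2 = 1
  |-0.71|^2 = 0.5041
  |7.49|^2 = 56.1001
Step 2: Multiply by measures and sum:
  1 * 2.97 = 2.97
  0.5041 * 0.4 = 0.20164
  56.1001 * 1.48 = 83.028148
Sum = 2.97 + 0.20164 + 83.028148 = 86.199788
Step 3: Take the p-th root:
||f||_2 = (86.199788)^(1/2) = 9.284384


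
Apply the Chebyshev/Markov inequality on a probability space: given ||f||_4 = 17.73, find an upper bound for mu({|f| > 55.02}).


Chebyshev/Markov inequality: mu(|f| > eps) <= (||f||_p / eps)^p
Step 1: ||f||_4 / eps = 17.73 / 55.02 = 0.322246
Step 2: Raise to power p = 4:
  (0.322246)^4 = 0.010783
Step 3: Therefore mu(|f| > 55.02) <= 0.010783


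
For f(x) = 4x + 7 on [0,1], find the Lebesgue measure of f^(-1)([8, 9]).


f^(-1)([8, 9]) = {x : 8 <= 4x + 7 <= 9}
Solving: (8 - 7)/4 <= x <= (9 - 7)/4
= [0.25, 0.5]
Intersecting with [0,1]: [0.25, 0.5]
Measure = 0.5 - 0.25 = 0.25


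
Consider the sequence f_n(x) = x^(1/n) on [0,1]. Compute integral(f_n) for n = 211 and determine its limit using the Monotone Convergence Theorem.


At n = 211: f_211(x) = x^(1/211).
Step 1: integral(x^(1/211), 0, 1) = [x^(1/211+1) / (1/211+1)] from 0 to 1
     = 1 / (1/211 + 1) = 1 / ((211+1)/211) = 211/(211+1)
     = 211/212 = 0.995283
Step 2: As n -> infinity, f_n(x) = x^(1/n) -> 1 for x in (0,1], and f_n is increasing in n.
By MCT, lim_n integral(f_n) = integral(lim_n f_n) = integral(1, 0, 1) = 1.
Step 3: Verify convergence: 211/212 = 0.995283 -> 1


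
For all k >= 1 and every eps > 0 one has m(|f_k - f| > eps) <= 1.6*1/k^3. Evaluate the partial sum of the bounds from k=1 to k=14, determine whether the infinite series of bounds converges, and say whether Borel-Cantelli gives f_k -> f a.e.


Step 1: List the terms 1.6*1/k^3 for k = 1 to 14:
  k=1: 1.6
  k=2: 0.2
  k=3: 0.059259
  k=4: 0.025
  k=5: 0.0128
  k=6: 0.007407
  k=7: 0.004665
  k=8: 0.003125
  k=9: 0.002195
  k=10: 0.0016
  k=11: 0.001202
  k=12: 9.259259e-04
  k=13: 7.282658e-04
  k=14: 5.830904e-04
Step 2: Partial sum = 1.6 + 0.2 + 0.059259 + 0.025 + 0.0128 + 0.007407 + 0.004665 + 0.003125 + 0.002195 + 0.0016 + 0.001202 + 9.259259e-04 + 7.282658e-04 + 5.830904e-04
     = 1.919491
Step 3: The full series sum_(k>=1) 1.6*1/k^3 converges (p-series with p = 3 > 1; a constant multiple of a convergent series converges).
Step 4: Fix eps > 0. Since sum_k m(|f_k - f| > eps) < infinity, the Borel-Cantelli lemma gives
        m(limsup_k {|f_k - f| > eps}) = 0, i.e. for a.e. x, |f_k(x) - f(x)| <= eps for all large k.
        Applying this with eps = 1/j for j = 1, 2, ... and intersecting the countably many full-measure sets,
        for a.e. x we get limsup_k |f_k(x) - f(x)| <= 1/j for every j, hence f_k -> f almost everywhere.
Conclusion: series converges; Borel-Cantelli yields f_k -> f a.e.


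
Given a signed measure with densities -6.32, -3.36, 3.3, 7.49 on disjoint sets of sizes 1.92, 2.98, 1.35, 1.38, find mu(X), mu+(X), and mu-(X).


Step 1: Compute signed measure on each set:
  Set 1: -6.32 * 1.92 = -12.1344
  Set 2: -3.36 * 2.98 = -10.0128
  Set 3: 3.3 * 1.35 = 4.455
  Set 4: 7.49 * 1.38 = 10.3362
Step 2: Total signed measure = (-12.1344) + (-10.0128) + (4.455) + (10.3362)
     = -7.356
Step 3: Positive part mu+(X) = sum of positive contributions = 14.7912
Step 4: Negative part mu-(X) = |sum of negative contributions| = 22.1472


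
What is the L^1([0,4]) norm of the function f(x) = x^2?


Step 1: ||f||_1 = (integral_0^4 |x^2|^1 dx)^(1/1)
     = (integral_0^4 x^2 dx)^(1/1)
Step 2: integral_0^4 x^2 dx = [x^3/(3)] from 0 to 4 = 4^3/3
     = 64/3 = 21.333333
Step 3: ||f||_1 = (21.333333)^(1/1) = 21.333333


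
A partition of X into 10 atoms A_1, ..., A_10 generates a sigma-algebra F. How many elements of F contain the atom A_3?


Each element of F is a union of some subset S of the 10 atoms.
The element contains A_3 iff A_3 is in S.
So we count subsets S of {A_1,...,A_10} with A_3 in S: choose freely among the other 9 atoms.
Count = 2^(10-1) = 2^9 = 512.


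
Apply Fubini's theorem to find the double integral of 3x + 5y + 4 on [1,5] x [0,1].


By Fubini, integrate in x first, then y.
Step 1: Fix y, integrate over x in [1,5]:
  integral(3x + 5y + 4, x=1..5)
  = 3*(5^2 - 1^2)/2 + (5y + 4)*(5 - 1)
  = 36 + (5y + 4)*4
  = 36 + 20y + 16
  = 52 + 20y
Step 2: Integrate over y in [0,1]:
  integral(52 + 20y, y=0..1)
  = 52*1 + 20*(1^2 - 0^2)/2
  = 52 + 10
  = 62


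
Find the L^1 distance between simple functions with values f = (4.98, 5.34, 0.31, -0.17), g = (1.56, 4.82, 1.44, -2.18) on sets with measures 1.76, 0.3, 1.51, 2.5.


Step 1: Compute differences f_i - g_i:
  4.98 - 1.56 = 3.42
  5.34 - 4.82 = 0.52
  0.31 - 1.44 = -1.13
  -0.17 - -2.18 = 2.01
Step 2: Compute |diff|^1 * measure for each set:
  |3.42|^1 * 1.76 = 3.42 * 1.76 = 6.0192
  |0.52|^1 * 0.3 = 0.52 * 0.3 = 0.156
  |-1.13|^1 * 1.51 = 1.13 * 1.51 = 1.7063
  |2.01|^1 * 2.5 = 2.01 * 2.5 = 5.025
Step 3: Sum = 12.9065
Step 4: ||f-g||_1 = (12.9065)^(1/1) = 12.9065


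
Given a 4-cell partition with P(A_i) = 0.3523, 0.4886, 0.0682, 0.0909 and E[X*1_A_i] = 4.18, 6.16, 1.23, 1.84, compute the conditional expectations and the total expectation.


For each cell A_i: E[X|A_i] = E[X*1_A_i] / P(A_i)
Step 1: E[X|A_1] = 4.18 / 0.3523 = 11.864888
Step 2: E[X|A_2] = 6.16 / 0.4886 = 12.60745
Step 3: E[X|A_3] = 1.23 / 0.0682 = 18.035191
Step 4: E[X|A_4] = 1.84 / 0.0909 = 20.242024
Verification: E[X] = sum E[X*1_A_i] = 4.18 + 6.16 + 1.23 + 1.84 = 13.41


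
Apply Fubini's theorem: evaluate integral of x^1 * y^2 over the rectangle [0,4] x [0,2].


By Fubini's theorem, the double integral factors as a product of single integrals:
Step 1: integral_0^4 x^1 dx = [x^2/2] from 0 to 4
     = 4^2/2 = 8
Step 2: integral_0^2 y^2 dy = [y^3/3] from 0 to 2
     = 2^3/3 = 2.666667
Step 3: Double integral = 8 * 2.666667 = 21.333333


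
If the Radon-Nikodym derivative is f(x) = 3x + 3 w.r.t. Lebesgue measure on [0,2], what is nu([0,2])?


nu(A) = integral_A (dnu/dmu) dmu = integral_0^2 (3x + 3) dx
Step 1: Antiderivative F(x) = (3/2)x^2 + 3x
Step 2: F(2) = (3/2)*2^2 + 3*2 = 6 + 6 = 12
Step 3: F(0) = (3/2)*0^2 + 3*0 = 0.0 + 0 = 0.0
Step 4: nu([0,2]) = F(2) - F(0) = 12 - 0.0 = 12


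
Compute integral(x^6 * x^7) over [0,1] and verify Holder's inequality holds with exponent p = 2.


Step 1: Exact integral of f*g = integral(x^13, 0, 1) = 1/14
     = 0.071429
Step 2: Holder bound with p=2, q=2:
  ||f||_p = (integral x^12 dx)^(1/2) = (1/13)^(1/2) = 0.27735
  ||g||_q = (integral x^14 dx)^(1/2) = (1/15)^(1/2) = 0.258199
Step 3: Holder bound = ||f||_p * ||g||_q = 0.27735 * 0.258199 = 0.071611
Verification: 0.071429 <= 0.071611 (Holder holds)


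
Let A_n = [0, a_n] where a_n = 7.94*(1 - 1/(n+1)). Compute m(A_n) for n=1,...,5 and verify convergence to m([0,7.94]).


By continuity of measure from below: if A_n increases to A, then m(A_n) -> m(A).
Here A = [0, 7.94], so m(A) = 7.94
Step 1: a_1 = 7.94*(1 - 1/2) = 3.97, m(A_1) = 3.97
Step 2: a_2 = 7.94*(1 - 1/3) = 5.2933, m(A_2) = 5.2933
Step 3: a_3 = 7.94*(1 - 1/4) = 5.955, m(A_3) = 5.955
Step 4: a_4 = 7.94*(1 - 1/5) = 6.352, m(A_4) = 6.352
Step 5: a_5 = 7.94*(1 - 1/6) = 6.6167, m(A_5) = 6.6167
Limit: m(A_n) -> m([0,7.94]) = 7.94


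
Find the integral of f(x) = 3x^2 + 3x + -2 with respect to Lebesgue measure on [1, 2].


The Lebesgue integral of a Riemann-integrable function agrees with the Riemann integral.
Antiderivative F(x) = (3/3)x^3 + (3/2)x^2 + -2x
F(2) = (3/3)*2^3 + (3/2)*2^2 + -2*2
     = (3/3)*8 + (3/2)*4 + -2*2
     = 8 + 6 + -4
     = 10
F(1) = 0.5
Integral = F(2) - F(1) = 10 - 0.5 = 9.5


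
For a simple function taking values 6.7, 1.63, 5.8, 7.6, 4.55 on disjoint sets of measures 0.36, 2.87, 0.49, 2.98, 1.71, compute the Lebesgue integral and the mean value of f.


Step 1: Integral = sum(value_i * measure_i)
= 6.7*0.36 + 1.63*2.87 + 5.8*0.49 + 7.6*2.98 + 4.55*1.71
= 2.412 + 4.6781 + 2.842 + 22.648 + 7.7805
= 40.3606
Step 2: Total measure of domain = 0.36 + 2.87 + 0.49 + 2.98 + 1.71 = 8.41
Step 3: Average value = 40.3606 / 8.41 = 4.79912


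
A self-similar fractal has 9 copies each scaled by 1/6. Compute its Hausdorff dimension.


For a self-similar set with N copies scaled by 1/r:
dim_H = log(N)/log(r) = log(9)/log(6)
= 2.197225/1.791759
= 1.226294


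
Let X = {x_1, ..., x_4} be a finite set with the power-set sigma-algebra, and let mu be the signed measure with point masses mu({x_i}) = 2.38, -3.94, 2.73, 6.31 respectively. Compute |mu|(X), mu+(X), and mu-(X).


Step 1: Every measurable set is a union of atoms (the cells / points), so a Hahn decomposition is
  obtained by grouping atoms by sign: P = union of atoms with mu > 0, N = union of the remaining atoms.
  Atoms in P (indices): 1, 3, 4;  atoms in N (indices): 2
  Positive values: 2.38, 2.73, 6.31
  Negative values: -3.94
Step 2: mu+(X) = mu(P) = sum of positive atom values = 11.42
Step 3: mu-(X) = -mu(N) = sum of |negative atom values| = 3.94
Step 4: |mu|(X) = mu+(X) + mu-(X) = 11.42 + 3.94 = 15.36


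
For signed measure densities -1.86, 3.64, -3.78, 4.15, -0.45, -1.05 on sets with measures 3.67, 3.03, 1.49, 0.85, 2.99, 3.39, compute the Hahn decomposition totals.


Step 1: Compute signed measure on each set:
  Set 1: -1.86 * 3.67 = -6.8262
  Set 2: 3.64 * 3.03 = 11.0292
  Set 3: -3.78 * 1.49 = -5.6322
  Set 4: 4.15 * 0.85 = 3.5275
  Set 5: -0.45 * 2.99 = -1.3455
  Set 6: -1.05 * 3.39 = -3.5595
Step 2: Total signed measure = (-6.8262) + (11.0292) + (-5.6322) + (3.5275) + (-1.3455) + (-3.5595)
     = -2.8067
Step 3: Positive part mu+(X) = sum of positive contributions = 14.5567
Step 4: Negative part mu-(X) = |sum of negative contributions| = 17.3634


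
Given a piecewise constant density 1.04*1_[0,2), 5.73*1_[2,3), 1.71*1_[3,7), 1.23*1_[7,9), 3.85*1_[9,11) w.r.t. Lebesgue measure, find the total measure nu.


Integrate each piece of the Radon-Nikodym derivative:
Step 1: integral_0^2 1.04 dx = 1.04*(2-0) = 1.04*2 = 2.08
Step 2: integral_2^3 5.73 dx = 5.73*(3-2) = 5.73*1 = 5.73
Step 3: integral_3^7 1.71 dx = 1.71*(7-3) = 1.71*4 = 6.84
Step 4: integral_7^9 1.23 dx = 1.23*(9-7) = 1.23*2 = 2.46
Step 5: integral_9^11 3.85 dx = 3.85*(11-9) = 3.85*2 = 7.7
Total: 2.08 + 5.73 + 6.84 + 2.46 + 7.7 = 24.81


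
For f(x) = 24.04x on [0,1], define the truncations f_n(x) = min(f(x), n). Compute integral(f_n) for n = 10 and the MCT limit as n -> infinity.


f(x) = 24.04x on [0,1]; f_n(x) = min(24.04x, n). At n = 10:
Step 1: f(x) reaches 10 at x = 10/24.04 = 0.415973
Step 2: integral(f_10) = integral(24.04x, 0, 0.415973) + integral(10, 0.415973, 1)
       = 24.04*0.415973^2/2 + 10*(1 - 0.415973)
       = 2.079867 + 5.840266
       = 7.920133
Step 3: As n -> infinity, f_n increases to f, so by MCT integral(f_n) -> integral(f) = 24.04/2 = 12.02.
Convergence: integral(f_10) = 7.920133 -> 12.02 as n -> infinity


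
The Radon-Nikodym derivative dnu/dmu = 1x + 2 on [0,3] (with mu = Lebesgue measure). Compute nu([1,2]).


nu(A) = integral_A (dnu/dmu) dmu = integral_1^2 (1x + 2) dx
Step 1: Antiderivative F(x) = (1/2)x^2 + 2x
Step 2: F(2) = (1/2)*2^2 + 2*2 = 2 + 4 = 6
Step 3: F(1) = (1/2)*1^2 + 2*1 = 0.5 + 2 = 2.5
Step 4: nu([1,2]) = F(2) - F(1) = 6 - 2.5 = 3.5


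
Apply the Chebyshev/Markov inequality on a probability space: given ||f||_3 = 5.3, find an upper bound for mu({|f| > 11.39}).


Chebyshev/Markov inequality: mu(|f| > eps) <= (||f||_p / eps)^p
Step 1: ||f||_3 / eps = 5.3 / 11.39 = 0.46532
Step 2: Raise to power p = 3:
  (0.46532)^3 = 0.100753
Step 3: Therefore mu(|f| > 11.39) <= 0.100753


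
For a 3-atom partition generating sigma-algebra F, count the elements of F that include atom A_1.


Each element of F is a union of some subset S of the 3 atoms.
The element contains A_1 iff A_1 is in S.
So we count subsets S of {A_1,...,A_3} with A_1 in S: choose freely among the other 2 atoms.
Count = 2^(3-1) = 2^2 = 4.


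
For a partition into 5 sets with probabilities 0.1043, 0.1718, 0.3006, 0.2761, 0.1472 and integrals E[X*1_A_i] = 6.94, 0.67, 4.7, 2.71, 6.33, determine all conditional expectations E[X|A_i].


For each cell A_i: E[X|A_i] = E[X*1_A_i] / P(A_i)
Step 1: E[X|A_1] = 6.94 / 0.1043 = 66.53883
Step 2: E[X|A_2] = 0.67 / 0.1718 = 3.899884
Step 3: E[X|A_3] = 4.7 / 0.3006 = 15.635396
Step 4: E[X|A_4] = 2.71 / 0.2761 = 9.815284
Step 5: E[X|A_5] = 6.33 / 0.1472 = 43.002717
Verification: E[X] = sum E[X*1_A_i] = 6.94 + 0.67 + 4.7 + 2.71 + 6.33 = 21.35
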